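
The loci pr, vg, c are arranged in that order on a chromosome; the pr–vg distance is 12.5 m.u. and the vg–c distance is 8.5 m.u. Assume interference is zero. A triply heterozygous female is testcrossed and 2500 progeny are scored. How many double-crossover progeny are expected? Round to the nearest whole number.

27

Map distances give recombination frequencies of 0.125 and 0.085 for the two intervals.
With no interference, expected double-crossover frequency = 0.125 × 0.085 = 0.01063.
Expected number = 0.01063 × 2500 = 26.56 ≈ 27.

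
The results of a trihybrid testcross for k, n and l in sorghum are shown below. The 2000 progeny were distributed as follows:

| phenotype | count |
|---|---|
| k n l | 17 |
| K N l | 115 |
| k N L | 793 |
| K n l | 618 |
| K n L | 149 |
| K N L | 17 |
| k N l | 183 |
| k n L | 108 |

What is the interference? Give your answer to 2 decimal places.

0.28

The two most frequent reciprocal classes, k N L and K n l, are the parental types, so the F1 was k N L / K n l.
The two rarest classes, K N L and k n l, are the double crossovers. Comparing them with the parentals, only the k allele has switched, so k is the middle locus and the order is l – k – n.
l–k: (332 + 34)/2000 = 0.1830; k–n: (223 + 34)/2000 = 0.1285.
Expected DCO frequency = 0.1830 × 0.1285 ≈ 0.02352; observed = 34/2000 ≈ 0.01700.
Coefficient of coincidence = 0.01700/0.02352 ≈ 0.72; interference = 1 − 0.72 = 0.28.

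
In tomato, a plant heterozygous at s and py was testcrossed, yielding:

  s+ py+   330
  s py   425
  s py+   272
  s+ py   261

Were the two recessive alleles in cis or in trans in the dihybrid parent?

The two most frequent classes are s+ py+ (330) and s py (425); these are the parental (non-recombinant) types.
So the F1 carried s+ py+ on one chromosome and s py on the other — the recessive alleles are on the same chromosome (cis / coupling).

cis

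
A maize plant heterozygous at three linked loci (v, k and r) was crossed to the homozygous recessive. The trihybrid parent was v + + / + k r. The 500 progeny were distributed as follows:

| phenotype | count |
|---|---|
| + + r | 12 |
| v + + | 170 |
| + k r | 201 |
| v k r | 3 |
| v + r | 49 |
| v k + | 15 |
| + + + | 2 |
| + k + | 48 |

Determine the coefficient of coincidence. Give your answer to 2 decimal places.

The two rarest classes, + + + and v k r, are the double crossovers. Comparing them with the parentals, only the v allele has switched, so v is the middle locus and the order is k – v – r.
k–v: (27 + 5)/500 = 0.0640; v–r: (97 + 5)/500 = 0.2040.
Expected DCO frequency = 0.0640 × 0.2040 ≈ 0.01306; observed = 5/500 ≈ 0.01000.
Coefficient of coincidence = 0.01000/0.01306 ≈ 0.77.

0.77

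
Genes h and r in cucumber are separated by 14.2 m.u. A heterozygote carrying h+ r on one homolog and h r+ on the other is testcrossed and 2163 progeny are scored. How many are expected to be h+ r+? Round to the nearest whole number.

154

A map distance of 14.2 m.u. corresponds to a recombination frequency of 0.142.
The F1 is h+ r / h r+, so h+ r+ is a recombinant gamete class with expected frequency r/2 = 0.142/2 = 0.0710.
Expected number = 0.0710 × 2163 = 153.57 ≈ 154.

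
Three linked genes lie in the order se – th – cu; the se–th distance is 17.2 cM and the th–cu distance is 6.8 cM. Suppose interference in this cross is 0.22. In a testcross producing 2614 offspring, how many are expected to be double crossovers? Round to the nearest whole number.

24

Map distances give recombination frequencies of 0.172 and 0.068 for the two intervals.
With interference 0.22 (so coincidence = 0.78), expected double-crossover frequency = 0.172 × 0.068 × 0.78 = 0.00912.
Expected number = 0.00912 × 2614 = 23.85 ≈ 24.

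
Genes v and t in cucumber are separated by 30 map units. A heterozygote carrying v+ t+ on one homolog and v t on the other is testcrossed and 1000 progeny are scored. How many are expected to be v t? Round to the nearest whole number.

350

A map distance of 30 map units corresponds to a recombination frequency of 0.300.
The F1 is v+ t+ / v t, so v t is a parental gamete class with expected frequency (1 − r)/2 = 0.700/2 = 0.3500.
Expected number = 0.3500 × 1000 = 350.00 ≈ 350.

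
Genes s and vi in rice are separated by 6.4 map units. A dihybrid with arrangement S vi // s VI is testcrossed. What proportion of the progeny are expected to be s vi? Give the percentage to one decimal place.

A map distance of 6.4 map units corresponds to a recombination frequency of 0.064.
The F1 is S vi / s VI, so s vi is a recombinant gamete class with expected frequency r/2 = 0.064/2 = 0.0320.
That is 0.0320 = 3.2% of the progeny.

3.2%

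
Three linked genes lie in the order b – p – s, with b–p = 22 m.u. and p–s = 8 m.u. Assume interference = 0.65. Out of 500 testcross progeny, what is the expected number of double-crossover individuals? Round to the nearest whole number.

3

Map distances give recombination frequencies of 0.220 and 0.080 for the two intervals.
With interference 0.65 (so coincidence = 0.35), expected double-crossover frequency = 0.220 × 0.080 × 0.35 = 0.00616.
Expected number = 0.00616 × 500 = 3.08 ≈ 3.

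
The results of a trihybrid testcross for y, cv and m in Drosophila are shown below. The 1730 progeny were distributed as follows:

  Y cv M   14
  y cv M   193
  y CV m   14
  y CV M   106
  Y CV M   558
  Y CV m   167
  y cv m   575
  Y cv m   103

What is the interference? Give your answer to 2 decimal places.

0.47

The two most frequent reciprocal classes, Y CV M and y cv m, are the parental types, so the F1 was Y CV M / y cv m.
The two rarest classes, Y cv M and y CV m, are the double crossovers. Comparing them with the parentals, only the cv allele has switched, so cv is the middle locus and the order is y – cv – m.
y–cv: (209 + 28)/1730 = 0.1370; cv–m: (360 + 28)/1730 = 0.2243.
Expected DCO frequency = 0.1370 × 0.2243 ≈ 0.03073; observed = 28/1730 ≈ 0.01618.
Coefficient of coincidence = 0.01618/0.03073 ≈ 0.53; interference = 1 − 0.53 = 0.47.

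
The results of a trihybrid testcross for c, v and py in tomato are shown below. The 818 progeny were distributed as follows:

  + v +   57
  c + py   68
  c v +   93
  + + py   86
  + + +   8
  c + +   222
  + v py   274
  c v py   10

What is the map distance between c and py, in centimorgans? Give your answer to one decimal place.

The two most frequent reciprocal classes, c + + and + v py, are the parental types, so the F1 was c + + / + v py.
The two rarest classes, + + + and c v py, are the double crossovers. Comparing them with the parentals, only the c allele has switched, so c is the middle locus and the order is py – c – v.
Crossovers in the py–c interval produce the single-crossover classes c + py and + v + (68 + 57 = 125) plus the double crossovers (18).
RF(py–c) = (125 + 18) / 818 = 143/818 = 0.1748 → 17.5 centimorgans.

17.5 centimorgans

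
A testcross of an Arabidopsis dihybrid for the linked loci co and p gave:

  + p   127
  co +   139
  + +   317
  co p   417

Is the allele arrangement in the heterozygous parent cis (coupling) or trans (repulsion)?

The two most frequent classes are + + (317) and co p (417); these are the parental (non-recombinant) types.
So the F1 carried + + on one chromosome and co p on the other — the recessive alleles are on the same chromosome (cis / coupling).

cis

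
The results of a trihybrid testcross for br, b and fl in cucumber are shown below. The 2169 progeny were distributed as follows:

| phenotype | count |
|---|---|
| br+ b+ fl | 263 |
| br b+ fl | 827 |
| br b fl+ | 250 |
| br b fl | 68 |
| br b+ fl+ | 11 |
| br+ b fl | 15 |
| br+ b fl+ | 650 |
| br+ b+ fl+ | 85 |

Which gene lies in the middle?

The two most frequent reciprocal classes, br+ b fl+ and br b+ fl, are the parental types, so the F1 was br+ b fl+ / br b+ fl.
The two rarest classes, br+ b fl and br b+ fl+, are the double crossovers. Comparing them with the parentals, only the fl allele has switched, so fl is the middle locus and the order is b – fl – br.

fl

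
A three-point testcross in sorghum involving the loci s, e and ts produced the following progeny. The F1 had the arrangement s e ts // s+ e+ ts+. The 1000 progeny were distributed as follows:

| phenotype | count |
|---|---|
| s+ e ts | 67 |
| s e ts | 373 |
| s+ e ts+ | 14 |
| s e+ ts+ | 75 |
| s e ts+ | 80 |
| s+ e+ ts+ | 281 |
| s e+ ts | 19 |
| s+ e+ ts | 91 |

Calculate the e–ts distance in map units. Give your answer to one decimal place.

The two rarest classes, s e+ ts and s+ e ts+, are the double crossovers. Comparing them with the parentals, only the e allele has switched, so e is the middle locus and the order is s – e – ts.
Crossovers in the e–ts interval produce the single-crossover classes s e ts+ and s+ e+ ts (80 + 91 = 171) plus the double crossovers (33).
RF(e–ts) = (171 + 33) / 1000 = 204/1000 = 0.2040 → 20.4 map units.

20.4 map units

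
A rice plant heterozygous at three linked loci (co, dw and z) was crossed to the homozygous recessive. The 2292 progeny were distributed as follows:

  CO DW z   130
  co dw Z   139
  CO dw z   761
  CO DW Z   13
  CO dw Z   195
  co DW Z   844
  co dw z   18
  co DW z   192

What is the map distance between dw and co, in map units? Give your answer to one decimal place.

The two most frequent reciprocal classes, co DW Z and CO dw z, are the parental types, so the F1 was co DW Z / CO dw z.
The two rarest classes, CO DW Z and co dw z, are the double crossovers. Comparing them with the parentals, only the co allele has switched, so co is the middle locus and the order is z – co – dw.
Crossovers in the co–dw interval produce the single-crossover classes co dw Z and CO DW z (139 + 130 = 269) plus the double crossovers (31).
RF(co–dw) = (269 + 31) / 2292 = 300/2292 = 0.1309 → 13.1 map units.

13.1 map units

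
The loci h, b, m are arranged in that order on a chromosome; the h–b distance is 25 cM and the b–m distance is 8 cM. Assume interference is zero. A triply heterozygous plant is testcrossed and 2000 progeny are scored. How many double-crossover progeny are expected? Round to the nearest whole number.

Map distances give recombination frequencies of 0.250 and 0.080 for the two intervals.
With no interference, expected double-crossover frequency = 0.250 × 0.080 = 0.02000.
Expected number = 0.02000 × 2000 = 40.00 ≈ 40.

40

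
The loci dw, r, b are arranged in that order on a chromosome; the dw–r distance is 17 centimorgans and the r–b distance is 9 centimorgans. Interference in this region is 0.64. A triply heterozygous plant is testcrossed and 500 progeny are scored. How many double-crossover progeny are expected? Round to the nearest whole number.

3

Map distances give recombination frequencies of 0.170 and 0.090 for the two intervals.
With interference 0.64 (so coincidence = 0.36), expected double-crossover frequency = 0.170 × 0.090 × 0.36 = 0.00551.
Expected number = 0.00551 × 500 = 2.75 ≈ 3.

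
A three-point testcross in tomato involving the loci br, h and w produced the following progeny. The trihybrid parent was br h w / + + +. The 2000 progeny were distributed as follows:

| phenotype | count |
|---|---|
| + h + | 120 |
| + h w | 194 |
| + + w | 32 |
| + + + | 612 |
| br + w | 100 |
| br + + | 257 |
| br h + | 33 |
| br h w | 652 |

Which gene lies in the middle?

w

The two rarest classes, br h + and + + w, are the double crossovers. Comparing them with the parentals, only the w allele has switched, so w is the middle locus and the order is h – w – br.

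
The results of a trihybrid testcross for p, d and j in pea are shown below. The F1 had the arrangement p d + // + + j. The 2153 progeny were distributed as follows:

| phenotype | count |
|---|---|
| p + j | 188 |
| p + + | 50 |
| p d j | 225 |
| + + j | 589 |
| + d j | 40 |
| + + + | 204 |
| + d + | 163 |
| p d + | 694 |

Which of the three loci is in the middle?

The two rarest classes, p + + and + d j, are the double crossovers. Comparing them with the parentals, only the d allele has switched, so d is the middle locus and the order is p – d – j.

d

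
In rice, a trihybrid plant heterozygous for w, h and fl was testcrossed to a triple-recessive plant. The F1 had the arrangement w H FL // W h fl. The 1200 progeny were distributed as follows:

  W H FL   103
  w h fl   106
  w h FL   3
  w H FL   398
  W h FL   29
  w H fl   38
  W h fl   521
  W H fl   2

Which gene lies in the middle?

The two rarest classes, w h FL and W H fl, are the double crossovers. Comparing them with the parentals, only the h allele has switched, so h is the middle locus and the order is w – h – fl.

h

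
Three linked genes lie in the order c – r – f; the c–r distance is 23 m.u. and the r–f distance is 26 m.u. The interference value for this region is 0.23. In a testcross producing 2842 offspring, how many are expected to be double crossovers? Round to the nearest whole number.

Map distances give recombination frequencies of 0.230 and 0.260 for the two intervals.
With interference 0.23 (so coincidence = 0.77), expected double-crossover frequency = 0.230 × 0.260 × 0.77 = 0.04605.
Expected number = 0.04605 × 2842 = 130.86 ≈ 131.

131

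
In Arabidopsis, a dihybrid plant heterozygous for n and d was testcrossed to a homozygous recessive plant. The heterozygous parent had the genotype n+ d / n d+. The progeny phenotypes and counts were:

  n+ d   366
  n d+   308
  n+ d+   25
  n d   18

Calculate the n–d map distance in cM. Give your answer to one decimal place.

The recombinant classes are n+ d+ and n d: 25 + 18 = 43.
Recombination frequency = 43/717 = 0.0600 ≈ 6.0%, i.e. 6.0 cM.

6.0 cM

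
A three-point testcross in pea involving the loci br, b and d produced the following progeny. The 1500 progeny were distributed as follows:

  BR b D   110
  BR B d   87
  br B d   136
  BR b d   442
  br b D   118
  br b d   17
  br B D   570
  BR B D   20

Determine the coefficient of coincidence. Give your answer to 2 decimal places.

0.81

The two most frequent reciprocal classes, br B D and BR b d, are the parental types, so the F1 was br B D / BR b d.
The two rarest classes, BR B D and br b d, are the double crossovers. Comparing them with the parentals, only the br allele has switched, so br is the middle locus and the order is b – br – d.
b–br: (205 + 37)/1500 = 0.1613; br–d: (246 + 37)/1500 = 0.1887.
Expected DCO frequency = 0.1613 × 0.1887 ≈ 0.03044; observed = 37/1500 ≈ 0.02467.
Coefficient of coincidence = 0.02467/0.03044 ≈ 0.81.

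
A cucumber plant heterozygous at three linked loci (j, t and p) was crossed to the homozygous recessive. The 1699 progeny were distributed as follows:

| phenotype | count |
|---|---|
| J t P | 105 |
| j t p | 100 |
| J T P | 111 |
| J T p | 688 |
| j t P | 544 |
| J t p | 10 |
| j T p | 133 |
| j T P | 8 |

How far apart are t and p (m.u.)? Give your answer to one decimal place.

The two most frequent reciprocal classes, J T p and j t P, are the parental types, so the F1 was J T p / j t P.
The two rarest classes, J t p and j T P, are the double crossovers. Comparing them with the parentals, only the t allele has switched, so t is the middle locus and the order is j – t – p.
Crossovers in the t–p interval produce the single-crossover classes J T P and j t p (111 + 100 = 211) plus the double crossovers (18).
RF(t–p) = (211 + 18) / 1699 = 229/1699 = 0.1348 → 13.5 m.u.

13.5 m.u.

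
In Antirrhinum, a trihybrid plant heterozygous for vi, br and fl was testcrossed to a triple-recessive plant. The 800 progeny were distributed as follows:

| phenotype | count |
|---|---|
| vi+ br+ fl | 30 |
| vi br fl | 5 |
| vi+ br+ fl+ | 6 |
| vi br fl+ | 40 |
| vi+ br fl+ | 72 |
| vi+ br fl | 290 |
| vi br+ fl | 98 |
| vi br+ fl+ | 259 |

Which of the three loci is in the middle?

vi

The two most frequent reciprocal classes, vi+ br fl and vi br+ fl+, are the parental types, so the F1 was vi+ br fl / vi br+ fl+.
The two rarest classes, vi br fl and vi+ br+ fl+, are the double crossovers. Comparing them with the parentals, only the vi allele has switched, so vi is the middle locus and the order is br – vi – fl.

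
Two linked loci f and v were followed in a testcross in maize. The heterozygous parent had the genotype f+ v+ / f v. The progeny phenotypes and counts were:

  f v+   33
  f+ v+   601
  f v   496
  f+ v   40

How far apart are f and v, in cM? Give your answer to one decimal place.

6.2 cM

The recombinant classes are f+ v and f v+: 40 + 33 = 73.
Recombination frequency = 73/1170 = 0.0624 ≈ 6.2%, i.e. 6.2 cM.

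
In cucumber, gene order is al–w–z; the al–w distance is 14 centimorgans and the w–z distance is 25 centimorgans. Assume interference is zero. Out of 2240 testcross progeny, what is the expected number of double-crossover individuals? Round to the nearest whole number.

78

Map distances give recombination frequencies of 0.140 and 0.250 for the two intervals.
With no interference, expected double-crossover frequency = 0.140 × 0.250 = 0.03500.
Expected number = 0.03500 × 2240 = 78.40 ≈ 78.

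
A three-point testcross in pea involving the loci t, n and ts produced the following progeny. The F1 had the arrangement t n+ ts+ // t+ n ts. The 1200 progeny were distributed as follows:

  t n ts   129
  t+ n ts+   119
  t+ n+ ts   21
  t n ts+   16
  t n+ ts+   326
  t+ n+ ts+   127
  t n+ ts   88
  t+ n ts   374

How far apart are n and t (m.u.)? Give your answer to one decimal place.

24.4 m.u.

The two rarest classes, t n ts+ and t+ n+ ts, are the double crossovers. Comparing them with the parentals, only the n allele has switched, so n is the middle locus and the order is ts – n – t.
Crossovers in the n–t interval produce the single-crossover classes t+ n+ ts+ and t n ts (127 + 129 = 256) plus the double crossovers (37).
RF(n–t) = (256 + 37) / 1200 = 293/1200 = 0.2442 → 24.4 m.u.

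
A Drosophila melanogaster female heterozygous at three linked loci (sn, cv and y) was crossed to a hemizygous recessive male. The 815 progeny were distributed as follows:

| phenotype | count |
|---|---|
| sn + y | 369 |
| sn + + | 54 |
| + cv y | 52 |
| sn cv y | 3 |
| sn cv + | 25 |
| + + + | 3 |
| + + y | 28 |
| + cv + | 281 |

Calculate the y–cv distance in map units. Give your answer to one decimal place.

13.7 map units

The two most frequent reciprocal classes, sn + y and + cv +, are the parental types, so the F1 was sn + y / + cv +.
The two rarest classes, sn cv y and + + +, are the double crossovers. Comparing them with the parentals, only the cv allele has switched, so cv is the middle locus and the order is sn – cv – y.
Crossovers in the cv–y interval produce the single-crossover classes sn + + and + cv y (54 + 52 = 106) plus the double crossovers (6).
RF(cv–y) = (106 + 6) / 815 = 112/815 = 0.1374 → 13.7 map units.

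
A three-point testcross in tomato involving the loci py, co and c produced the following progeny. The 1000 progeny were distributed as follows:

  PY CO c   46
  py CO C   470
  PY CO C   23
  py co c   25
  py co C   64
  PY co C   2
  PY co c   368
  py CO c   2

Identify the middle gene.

The two most frequent reciprocal classes, PY co c and py CO C, are the parental types, so the F1 was PY co c / py CO C.
The two rarest classes, PY co C and py CO c, are the double crossovers. Comparing them with the parentals, only the c allele has switched, so c is the middle locus and the order is co – c – py.

c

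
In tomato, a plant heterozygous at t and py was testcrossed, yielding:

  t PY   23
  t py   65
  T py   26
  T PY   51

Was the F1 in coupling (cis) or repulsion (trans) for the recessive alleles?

The two most frequent classes are T PY (51) and t py (65); these are the parental (non-recombinant) types.
So the F1 carried T PY on one chromosome and t py on the other — the recessive alleles are on the same chromosome (cis / coupling).

cis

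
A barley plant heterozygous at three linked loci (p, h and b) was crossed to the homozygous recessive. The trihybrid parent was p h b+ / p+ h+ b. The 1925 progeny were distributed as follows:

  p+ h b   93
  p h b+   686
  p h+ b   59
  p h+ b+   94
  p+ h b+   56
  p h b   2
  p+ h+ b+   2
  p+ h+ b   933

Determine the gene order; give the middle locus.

b

The two rarest classes, p h b and p+ h+ b+, are the double crossovers. Comparing them with the parentals, only the b allele has switched, so b is the middle locus and the order is h – b – p.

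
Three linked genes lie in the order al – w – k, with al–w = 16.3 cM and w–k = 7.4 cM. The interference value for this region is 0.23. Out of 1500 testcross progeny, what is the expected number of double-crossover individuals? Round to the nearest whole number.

Map distances give recombination frequencies of 0.163 and 0.074 for the two intervals.
With interference 0.23 (so coincidence = 0.77), expected double-crossover frequency = 0.163 × 0.074 × 0.77 = 0.00929.
Expected number = 0.00929 × 1500 = 13.93 ≈ 14.

14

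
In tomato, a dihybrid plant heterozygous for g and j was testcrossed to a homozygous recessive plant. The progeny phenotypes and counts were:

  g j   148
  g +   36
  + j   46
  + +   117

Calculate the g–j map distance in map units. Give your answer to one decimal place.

23.6 map units

The two most frequent classes, + + (117) and g j (148), are the parental types, so the F1 was + + / g j.
The recombinant classes are + j and g +: 46 + 36 = 82.
Recombination frequency = 82/347 = 0.2363 ≈ 23.6%, i.e. 23.6 map units.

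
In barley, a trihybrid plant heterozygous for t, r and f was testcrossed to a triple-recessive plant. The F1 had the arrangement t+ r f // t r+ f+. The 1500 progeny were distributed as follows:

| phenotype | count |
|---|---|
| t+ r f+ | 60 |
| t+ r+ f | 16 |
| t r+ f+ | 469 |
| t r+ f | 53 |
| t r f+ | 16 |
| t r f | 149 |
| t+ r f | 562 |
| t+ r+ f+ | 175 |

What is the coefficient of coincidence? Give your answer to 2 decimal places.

The two rarest classes, t+ r+ f and t r f+, are the double crossovers. Comparing them with the parentals, only the r allele has switched, so r is the middle locus and the order is f – r – t.
f–r: (113 + 32)/1500 = 0.0967; r–t: (324 + 32)/1500 = 0.2373.
Expected DCO frequency = 0.0967 × 0.2373 ≈ 0.02295; observed = 32/1500 ≈ 0.02133.
Coefficient of coincidence = 0.02133/0.02295 ≈ 0.93.

0.93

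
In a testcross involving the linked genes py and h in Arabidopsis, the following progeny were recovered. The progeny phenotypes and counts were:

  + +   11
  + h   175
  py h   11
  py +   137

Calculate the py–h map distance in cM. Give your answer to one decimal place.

The two most frequent classes, + h (175) and py + (137), are the parental types, so the F1 was + h / py +.
The recombinant classes are + + and py h: 11 + 11 = 22.
Recombination frequency = 22/334 = 0.0659 ≈ 6.6%, i.e. 6.6 cM.

6.6 cM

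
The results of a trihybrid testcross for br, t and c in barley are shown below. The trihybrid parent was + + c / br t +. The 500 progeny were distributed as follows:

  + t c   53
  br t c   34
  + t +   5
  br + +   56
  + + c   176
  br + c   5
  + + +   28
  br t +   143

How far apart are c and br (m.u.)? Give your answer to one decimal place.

14.4 m.u.

The two rarest classes, br + c and + t +, are the double crossovers. Comparing them with the parentals, only the br allele has switched, so br is the middle locus and the order is t – br – c.
Crossovers in the br–c interval produce the single-crossover classes + + + and br t c (28 + 34 = 62) plus the double crossovers (10).
RF(br–c) = (62 + 10) / 500 = 72/500 = 0.1440 → 14.4 m.u.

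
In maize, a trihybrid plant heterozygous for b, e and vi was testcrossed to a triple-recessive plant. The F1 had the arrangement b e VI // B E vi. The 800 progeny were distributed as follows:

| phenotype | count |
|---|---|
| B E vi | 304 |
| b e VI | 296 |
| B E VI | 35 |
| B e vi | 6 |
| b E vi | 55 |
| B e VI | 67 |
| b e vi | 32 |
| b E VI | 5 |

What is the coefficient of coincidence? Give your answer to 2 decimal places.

The two rarest classes, b E VI and B e vi, are the double crossovers. Comparing them with the parentals, only the e allele has switched, so e is the middle locus and the order is vi – e – b.
vi–e: (67 + 11)/800 = 0.0975; e–b: (122 + 11)/800 = 0.1663.
Expected DCO frequency = 0.0975 × 0.1663 ≈ 0.01621; observed = 11/800 ≈ 0.01375.
Coefficient of coincidence = 0.01375/0.01621 ≈ 0.85.

0.85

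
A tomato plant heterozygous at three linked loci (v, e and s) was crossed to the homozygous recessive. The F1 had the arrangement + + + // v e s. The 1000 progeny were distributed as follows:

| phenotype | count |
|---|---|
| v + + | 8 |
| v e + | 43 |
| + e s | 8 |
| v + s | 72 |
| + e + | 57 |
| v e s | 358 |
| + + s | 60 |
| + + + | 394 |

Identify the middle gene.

v

The two rarest classes, v + + and + e s, are the double crossovers. Comparing them with the parentals, only the v allele has switched, so v is the middle locus and the order is s – v – e.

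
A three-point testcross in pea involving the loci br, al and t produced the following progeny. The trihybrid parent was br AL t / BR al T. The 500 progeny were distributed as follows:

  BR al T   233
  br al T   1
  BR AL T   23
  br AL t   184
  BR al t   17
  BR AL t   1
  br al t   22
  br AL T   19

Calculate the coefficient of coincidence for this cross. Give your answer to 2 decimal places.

0.56

The two rarest classes, BR AL t and br al T, are the double crossovers. Comparing them with the parentals, only the br allele has switched, so br is the middle locus and the order is t – br – al.
t–br: (36 + 2)/500 = 0.0760; br–al: (45 + 2)/500 = 0.0940.
Expected DCO frequency = 0.0760 × 0.0940 ≈ 0.00714; observed = 2/500 ≈ 0.00400.
Coefficient of coincidence = 0.00400/0.00714 ≈ 0.56.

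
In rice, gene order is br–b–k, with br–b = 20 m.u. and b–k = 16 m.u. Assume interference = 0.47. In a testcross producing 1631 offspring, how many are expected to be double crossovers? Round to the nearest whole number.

Map distances give recombination frequencies of 0.200 and 0.160 for the two intervals.
With interference 0.47 (so coincidence = 0.53), expected double-crossover frequency = 0.200 × 0.160 × 0.53 = 0.01696.
Expected number = 0.01696 × 1631 = 27.66 ≈ 28.

28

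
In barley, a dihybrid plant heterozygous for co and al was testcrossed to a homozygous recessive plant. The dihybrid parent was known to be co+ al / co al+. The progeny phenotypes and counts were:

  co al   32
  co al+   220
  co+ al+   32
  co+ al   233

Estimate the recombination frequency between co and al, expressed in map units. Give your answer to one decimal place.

12.4 map units

The recombinant classes are co+ al+ and co al: 32 + 32 = 64.
Recombination frequency = 64/517 = 0.1238 ≈ 12.4%, i.e. 12.4 map units.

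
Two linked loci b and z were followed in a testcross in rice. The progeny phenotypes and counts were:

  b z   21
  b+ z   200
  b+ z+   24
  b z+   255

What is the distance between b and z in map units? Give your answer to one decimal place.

9.0 map units

The two most frequent classes, b+ z (200) and b z+ (255), are the parental types, so the F1 was b+ z / b z+.
The recombinant classes are b+ z+ and b z: 24 + 21 = 45.
Recombination frequency = 45/500 = 0.0900 ≈ 9.0%, i.e. 9.0 map units.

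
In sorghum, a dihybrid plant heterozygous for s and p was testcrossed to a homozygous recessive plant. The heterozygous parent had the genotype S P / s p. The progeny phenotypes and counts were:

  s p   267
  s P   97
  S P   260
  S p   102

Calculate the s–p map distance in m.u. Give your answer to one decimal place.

The recombinant classes are S p and s P: 102 + 97 = 199.
Recombination frequency = 199/726 = 0.2741 ≈ 27.4%, i.e. 27.4 m.u.

27.4 m.u.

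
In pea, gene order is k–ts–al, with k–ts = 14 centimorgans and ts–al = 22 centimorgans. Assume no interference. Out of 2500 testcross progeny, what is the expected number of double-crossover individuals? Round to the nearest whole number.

77

Map distances give recombination frequencies of 0.140 and 0.220 for the two intervals.
With no interference, expected double-crossover frequency = 0.140 × 0.220 = 0.03080.
Expected number = 0.03080 × 2500 = 77.00 ≈ 77.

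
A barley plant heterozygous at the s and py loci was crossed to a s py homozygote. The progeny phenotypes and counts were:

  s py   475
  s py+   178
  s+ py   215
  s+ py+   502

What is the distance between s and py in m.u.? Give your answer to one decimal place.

28.7 m.u.

The two most frequent classes, s+ py+ (502) and s py (475), are the parental types, so the F1 was s+ py+ / s py.
The recombinant classes are s+ py and s py+: 215 + 178 = 393.
Recombination frequency = 393/1370 = 0.2869 ≈ 28.7%, i.e. 28.7 m.u.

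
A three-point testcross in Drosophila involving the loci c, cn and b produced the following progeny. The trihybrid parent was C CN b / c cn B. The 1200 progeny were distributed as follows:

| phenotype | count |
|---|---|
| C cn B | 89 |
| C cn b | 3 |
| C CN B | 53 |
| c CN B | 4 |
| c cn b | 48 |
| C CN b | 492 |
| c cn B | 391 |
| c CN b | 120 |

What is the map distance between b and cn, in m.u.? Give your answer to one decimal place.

The two rarest classes, C cn b and c CN B, are the double crossovers. Comparing them with the parentals, only the cn allele has switched, so cn is the middle locus and the order is b – cn – c.
Crossovers in the b–cn interval produce the single-crossover classes C CN B and c cn b (53 + 48 = 101) plus the double crossovers (7).
RF(b–cn) = (101 + 7) / 1200 = 108/1200 = 0.0900 → 9.0 m.u.

9.0 m.u.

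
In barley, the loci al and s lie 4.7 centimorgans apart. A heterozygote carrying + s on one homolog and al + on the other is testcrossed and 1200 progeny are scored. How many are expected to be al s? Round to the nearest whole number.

A map distance of 4.7 centimorgans corresponds to a recombination frequency of 0.047.
The F1 is + s / al +, so al s is a recombinant gamete class with expected frequency r/2 = 0.047/2 = 0.0235.
Expected number = 0.0235 × 1200 = 28.20 ≈ 28.

28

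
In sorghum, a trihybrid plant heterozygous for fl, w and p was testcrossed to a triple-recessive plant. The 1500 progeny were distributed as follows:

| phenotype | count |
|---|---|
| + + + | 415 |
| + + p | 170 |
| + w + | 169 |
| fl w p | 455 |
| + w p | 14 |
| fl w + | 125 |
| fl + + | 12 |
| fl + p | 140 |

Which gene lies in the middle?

The two most frequent reciprocal classes, + + + and fl w p, are the parental types, so the F1 was + + + / fl w p.
The two rarest classes, fl + + and + w p, are the double crossovers. Comparing them with the parentals, only the fl allele has switched, so fl is the middle locus and the order is w – fl – p.

fl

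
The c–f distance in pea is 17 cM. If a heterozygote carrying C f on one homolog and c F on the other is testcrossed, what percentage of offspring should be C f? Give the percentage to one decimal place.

41.5%

A map distance of 17 cM corresponds to a recombination frequency of 0.170.
The F1 is C f / c F, so C f is a parental gamete class with expected frequency (1 − r)/2 = 0.830/2 = 0.4150.
That is 0.4150 = 41.5% of the progeny.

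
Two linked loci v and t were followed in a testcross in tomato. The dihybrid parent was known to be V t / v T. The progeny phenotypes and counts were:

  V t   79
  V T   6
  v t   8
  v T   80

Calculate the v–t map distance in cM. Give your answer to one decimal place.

The recombinant classes are V T and v t: 6 + 8 = 14.
Recombination frequency = 14/173 = 0.0809 ≈ 8.1%, i.e. 8.1 cM.

8.1 cM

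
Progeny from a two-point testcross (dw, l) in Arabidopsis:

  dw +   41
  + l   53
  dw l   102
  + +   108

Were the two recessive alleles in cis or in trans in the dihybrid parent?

The two most frequent classes are + + (108) and dw l (102); these are the parental (non-recombinant) types.
So the F1 carried + + on one chromosome and dw l on the other — the recessive alleles are on the same chromosome (cis / coupling).

cis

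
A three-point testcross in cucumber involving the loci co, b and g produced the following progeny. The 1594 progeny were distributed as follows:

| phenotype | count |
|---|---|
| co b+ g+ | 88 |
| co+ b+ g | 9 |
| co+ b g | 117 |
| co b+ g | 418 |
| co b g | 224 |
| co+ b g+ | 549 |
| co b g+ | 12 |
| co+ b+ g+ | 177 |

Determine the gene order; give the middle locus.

co

The two most frequent reciprocal classes, co+ b g+ and co b+ g, are the parental types, so the F1 was co+ b g+ / co b+ g.
The two rarest classes, co b g+ and co+ b+ g, are the double crossovers. Comparing them with the parentals, only the co allele has switched, so co is the middle locus and the order is b – co – g.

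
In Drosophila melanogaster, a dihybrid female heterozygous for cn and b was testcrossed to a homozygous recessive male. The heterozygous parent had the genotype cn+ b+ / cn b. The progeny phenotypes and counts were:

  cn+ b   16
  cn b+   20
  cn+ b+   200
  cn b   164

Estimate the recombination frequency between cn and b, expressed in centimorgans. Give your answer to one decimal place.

9.0 centimorgans

The recombinant classes are cn+ b and cn b+: 16 + 20 = 36.
Recombination frequency = 36/400 = 0.0900 ≈ 9.0%, i.e. 9.0 centimorgans.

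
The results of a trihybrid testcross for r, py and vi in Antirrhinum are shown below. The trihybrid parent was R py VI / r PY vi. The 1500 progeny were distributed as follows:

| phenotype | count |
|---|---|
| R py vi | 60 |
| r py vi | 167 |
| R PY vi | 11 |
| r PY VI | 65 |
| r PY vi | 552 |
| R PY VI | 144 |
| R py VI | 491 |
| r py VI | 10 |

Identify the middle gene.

The two rarest classes, r py VI and R PY vi, are the double crossovers. Comparing them with the parentals, only the r allele has switched, so r is the middle locus and the order is vi – r – py.

r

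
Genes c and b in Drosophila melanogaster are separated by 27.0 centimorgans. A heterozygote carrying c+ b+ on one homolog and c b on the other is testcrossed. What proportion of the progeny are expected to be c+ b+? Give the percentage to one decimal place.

A map distance of 27.0 centimorgans corresponds to a recombination frequency of 0.270.
The F1 is c+ b+ / c b, so c+ b+ is a parental gamete class with expected frequency (1 − r)/2 = 0.730/2 = 0.3650.
That is 0.3650 = 36.5% of the progeny.

36.5%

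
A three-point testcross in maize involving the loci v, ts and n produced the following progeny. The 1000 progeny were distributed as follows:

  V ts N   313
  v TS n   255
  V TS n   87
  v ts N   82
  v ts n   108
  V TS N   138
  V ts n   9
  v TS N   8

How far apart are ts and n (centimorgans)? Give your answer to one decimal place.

26.3 centimorgans

The two most frequent reciprocal classes, v TS n and V ts N, are the parental types, so the F1 was v TS n / V ts N.
The two rarest classes, v TS N and V ts n, are the double crossovers. Comparing them with the parentals, only the n allele has switched, so n is the middle locus and the order is ts – n – v.
Crossovers in the ts–n interval produce the single-crossover classes v ts n and V TS N (108 + 138 = 246) plus the double crossovers (17).
RF(ts–n) = (246 + 17) / 1000 = 263/1000 = 0.2630 → 26.3 centimorgans.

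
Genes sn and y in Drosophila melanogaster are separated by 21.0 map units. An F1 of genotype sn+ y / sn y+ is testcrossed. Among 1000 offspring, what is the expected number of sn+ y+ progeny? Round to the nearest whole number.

A map distance of 21.0 map units corresponds to a recombination frequency of 0.210.
The F1 is sn+ y / sn y+, so sn+ y+ is a recombinant gamete class with expected frequency r/2 = 0.210/2 = 0.1050.
Expected number = 0.1050 × 1000 = 105.00 ≈ 105.

105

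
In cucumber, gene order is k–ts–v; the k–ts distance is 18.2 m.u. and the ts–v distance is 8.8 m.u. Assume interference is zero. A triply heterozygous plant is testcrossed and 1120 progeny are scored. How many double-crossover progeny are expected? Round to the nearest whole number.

18

Map distances give recombination frequencies of 0.182 and 0.088 for the two intervals.
With no interference, expected double-crossover frequency = 0.182 × 0.088 = 0.01602.
Expected number = 0.01602 × 1120 = 17.94 ≈ 18.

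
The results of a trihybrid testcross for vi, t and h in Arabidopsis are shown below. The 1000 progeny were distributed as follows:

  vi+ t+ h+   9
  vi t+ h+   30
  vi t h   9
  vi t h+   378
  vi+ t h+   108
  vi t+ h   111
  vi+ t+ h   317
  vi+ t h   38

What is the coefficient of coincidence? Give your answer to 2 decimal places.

0.88

The two most frequent reciprocal classes, vi t h+ and vi+ t+ h, are the parental types, so the F1 was vi t h+ / vi+ t+ h.
The two rarest classes, vi t h and vi+ t+ h+, are the double crossovers. Comparing them with the parentals, only the h allele has switched, so h is the middle locus and the order is t – h – vi.
t–h: (68 + 18)/1000 = 0.0860; h–vi: (219 + 18)/1000 = 0.2370.
Expected DCO frequency = 0.0860 × 0.2370 ≈ 0.02038; observed = 18/1000 ≈ 0.01800.
Coefficient of coincidence = 0.01800/0.02038 ≈ 0.88.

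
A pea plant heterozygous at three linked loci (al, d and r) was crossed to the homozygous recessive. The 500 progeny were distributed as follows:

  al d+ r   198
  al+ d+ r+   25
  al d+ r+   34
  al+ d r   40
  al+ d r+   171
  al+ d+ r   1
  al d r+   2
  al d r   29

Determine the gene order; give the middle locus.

al

The two most frequent reciprocal classes, al+ d r+ and al d+ r, are the parental types, so the F1 was al+ d r+ / al d+ r.
The two rarest classes, al d r+ and al+ d+ r, are the double crossovers. Comparing them with the parentals, only the al allele has switched, so al is the middle locus and the order is r – al – d.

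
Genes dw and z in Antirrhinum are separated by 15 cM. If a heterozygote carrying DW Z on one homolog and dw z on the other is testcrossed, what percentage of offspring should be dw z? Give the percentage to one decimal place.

42.5%

A map distance of 15 cM corresponds to a recombination frequency of 0.150.
The F1 is DW Z / dw z, so dw z is a parental gamete class with expected frequency (1 − r)/2 = 0.850/2 = 0.4250.
That is 0.4250 = 42.5% of the progeny.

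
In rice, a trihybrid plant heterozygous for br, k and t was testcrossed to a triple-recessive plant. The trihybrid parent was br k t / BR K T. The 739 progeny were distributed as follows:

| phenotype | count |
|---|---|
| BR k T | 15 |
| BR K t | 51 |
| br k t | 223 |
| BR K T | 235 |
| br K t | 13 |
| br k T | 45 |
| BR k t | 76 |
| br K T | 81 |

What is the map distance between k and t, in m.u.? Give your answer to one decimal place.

The two rarest classes, br K t and BR k T, are the double crossovers. Comparing them with the parentals, only the k allele has switched, so k is the middle locus and the order is t – k – br.
Crossovers in the t–k interval produce the single-crossover classes br k T and BR K t (45 + 51 = 96) plus the double crossovers (28).
RF(t–k) = (96 + 28) / 739 = 124/739 = 0.1678 → 16.8 m.u.

16.8 m.u.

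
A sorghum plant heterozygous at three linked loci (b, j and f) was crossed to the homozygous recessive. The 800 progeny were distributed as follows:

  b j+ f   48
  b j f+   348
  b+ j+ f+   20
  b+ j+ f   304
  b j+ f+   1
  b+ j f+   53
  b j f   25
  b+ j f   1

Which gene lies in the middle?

The two most frequent reciprocal classes, b j f+ and b+ j+ f, are the parental types, so the F1 was b j f+ / b+ j+ f.
The two rarest classes, b j+ f+ and b+ j f, are the double crossovers. Comparing them with the parentals, only the j allele has switched, so j is the middle locus and the order is f – j – b.

j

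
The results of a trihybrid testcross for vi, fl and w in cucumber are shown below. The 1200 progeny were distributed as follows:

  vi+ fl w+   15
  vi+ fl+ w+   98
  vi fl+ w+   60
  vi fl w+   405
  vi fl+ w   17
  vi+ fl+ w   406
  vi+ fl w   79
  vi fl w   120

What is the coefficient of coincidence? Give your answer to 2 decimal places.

0.90

The two most frequent reciprocal classes, vi fl w+ and vi+ fl+ w, are the parental types, so the F1 was vi fl w+ / vi+ fl+ w.
The two rarest classes, vi+ fl w+ and vi fl+ w, are the double crossovers. Comparing them with the parentals, only the vi allele has switched, so vi is the middle locus and the order is w – vi – fl.
w–vi: (218 + 32)/1200 = 0.2083; vi–fl: (139 + 32)/1200 = 0.1425.
Expected DCO frequency = 0.2083 × 0.1425 ≈ 0.02968; observed = 32/1200 ≈ 0.02667.
Coefficient of coincidence = 0.02667/0.02968 ≈ 0.90.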